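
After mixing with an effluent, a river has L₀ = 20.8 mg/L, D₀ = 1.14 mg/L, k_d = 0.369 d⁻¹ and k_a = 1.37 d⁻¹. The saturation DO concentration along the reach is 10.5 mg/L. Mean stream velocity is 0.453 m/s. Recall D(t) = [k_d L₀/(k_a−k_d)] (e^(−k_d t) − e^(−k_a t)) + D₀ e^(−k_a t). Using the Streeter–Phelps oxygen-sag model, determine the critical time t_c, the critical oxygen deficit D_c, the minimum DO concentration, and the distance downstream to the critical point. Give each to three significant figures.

With k_a/k_d = 3.713 and 1 − D₀(k_a−k_d)/(k_d L₀) = 0.8513,
t_c = ln(3.713 × 0.8513) / (1.37 − 0.369) = ln(3.161) / 1.001 = 1.151/1.001 = 1.150 d.
D_c = (k_d/k_a) L₀ e^(−k_d t_c) = (0.369/1.37) × 20.8 × e^(−0.369×1.150) = 0.2693 × 20.8 × 0.6543 = 3.665 mg/L.
Minimum DO = C_s − D_c = 10.5 − 3.665 = 6.835 mg/L.
x_c = v t_c = 0.453 m/s × 1.150 d × 86400 s/d = 45000 m ≈ 45.0 km.

t_c ≈ 1.15 d; D_c ≈ 3.67 mg/L; min DO ≈ 6.83 mg/L; x_c ≈ 45.0 km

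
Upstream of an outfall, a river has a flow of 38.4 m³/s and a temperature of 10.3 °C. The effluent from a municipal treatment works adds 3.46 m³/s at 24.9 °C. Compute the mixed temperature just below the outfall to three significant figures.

Flow-weighted mixing: C = (Q_r C_r + Q_w C_w)/(Q_r + Q_w)
= (38.4×10.3 + 3.46×24.9)/(38.4 + 3.46) = 481.7/41.86 = 11.51 °C.

11.5 °C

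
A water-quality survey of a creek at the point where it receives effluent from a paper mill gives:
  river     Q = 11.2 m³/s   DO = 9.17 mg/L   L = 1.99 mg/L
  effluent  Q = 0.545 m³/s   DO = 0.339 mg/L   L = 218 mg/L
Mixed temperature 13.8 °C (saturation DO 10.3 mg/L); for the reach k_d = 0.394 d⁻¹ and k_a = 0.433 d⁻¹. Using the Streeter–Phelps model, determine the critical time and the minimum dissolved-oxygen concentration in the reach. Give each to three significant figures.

t_c ≈ 2.09 d; minimum DO ≈ 5.51 mg/L

Mixed DO = (11.2×9.17 + 0.545×0.339)/(11.2+0.545) = 102.9/11.74 = 8.760 mg/L.
Mixed L₀ = (11.2×1.99 + 0.545×218)/(11.74) = 141.1/11.74 = 12.01 mg/L.
Initial deficit D₀ = C_s − DO₀ = 10.3 − 8.760 = 1.540 mg/L.
t_c = (1/0.03900) ln[(0.433/0.394)(1 − 1.540×0.03900/(0.394×12.01))] = 25.64 × ln(1.085) = 2.093 d.
D_c = (0.394/0.433) × 12.01 × e^(−0.394×2.093) = 0.9099 × 12.01 × 0.4384 = 4.793 mg/L.
Minimum DO = 10.3 − 4.793 = 5.507 mg/L.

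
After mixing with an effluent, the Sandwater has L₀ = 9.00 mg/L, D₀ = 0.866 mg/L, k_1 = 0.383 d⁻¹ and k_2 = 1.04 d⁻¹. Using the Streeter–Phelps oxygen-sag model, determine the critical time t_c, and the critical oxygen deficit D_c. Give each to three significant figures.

With k_2/k_1 = 2.715 and 1 − D₀(k_2−k_1)/(k_1 L₀) = 0.8349,
t_c = ln(2.715 × 0.8349) / (1.04 − 0.383) = ln(2.267) / 0.6570 = 0.8185/0.6570 = 1.246 d.
L(t_c) = L₀ e^(−k_1 t_c) = 9.00 × 0.6205 = 5.585 mg/L, and at the critical point k_2 D_c = k_1 L, so D_c = (0.383/1.04) × 5.585 = 2.057 mg/L.

t_c ≈ 1.25 d; D_c ≈ 2.06 mg/L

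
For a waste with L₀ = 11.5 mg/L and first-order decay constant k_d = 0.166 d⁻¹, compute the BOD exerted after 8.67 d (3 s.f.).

y_t = L₀(1 − e^(−k_d t)) = 11.5 × (1 − e^(−0.166×8.67))
= 11.5 × (1 − 0.2371) = 11.5 × 0.7629 = 8.773 mg/L.

y ≈ 8.77 mg/L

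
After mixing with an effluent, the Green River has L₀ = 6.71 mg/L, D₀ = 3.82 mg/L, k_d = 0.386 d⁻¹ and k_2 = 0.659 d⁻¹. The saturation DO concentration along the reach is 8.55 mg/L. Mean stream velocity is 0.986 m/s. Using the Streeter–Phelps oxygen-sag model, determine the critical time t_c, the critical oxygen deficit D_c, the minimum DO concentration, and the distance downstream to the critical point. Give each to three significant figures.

With k_2/k_d = 1.707 and 1 − D₀(k_2−k_d)/(k_d L₀) = 0.5974,
t_c = ln(1.707 × 0.5974) / (0.659 − 0.386) = ln(1.020) / 0.2730 = 0.01965/0.2730 = 0.07199 d.
L(t_c) = L₀ e^(−k_d t_c) = 6.71 × 0.9726 = 6.526 mg/L, and at the critical point k_2 D_c = k_d L, so D_c = (0.386/0.659) × 6.526 = 3.823 mg/L.
Minimum DO = C_s − D_c = 8.55 − 3.823 = 4.727 mg/L.
x_c = v t_c = 0.986 m/s × 0.07199 d × 86400 s/d = 6132 m ≈ 6.13 km.

t_c ≈ 0.0720 d; D_c ≈ 3.82 mg/L; min DO ≈ 4.73 mg/L; x_c ≈ 6.13 km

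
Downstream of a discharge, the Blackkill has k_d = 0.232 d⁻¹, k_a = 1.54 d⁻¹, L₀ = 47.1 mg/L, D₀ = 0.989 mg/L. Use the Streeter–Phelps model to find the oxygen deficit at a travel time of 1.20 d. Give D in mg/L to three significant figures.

k_d L₀/(k_a−k_d) = 0.232×47.1/(1.54−0.232) = 10.93/1.308 = 8.354 mg/L.
e^(−k_d t) = e^(−0.232×1.200) = 0.7570; e^(−k_a t) = e^(−1.54×1.200) = 0.1576.
D = 8.354 × (0.7570 − 0.1576) + 0.989 × 0.1576 = 5.008 + 0.1558 = 5.164 mg/L.

D ≈ 5.16 mg/L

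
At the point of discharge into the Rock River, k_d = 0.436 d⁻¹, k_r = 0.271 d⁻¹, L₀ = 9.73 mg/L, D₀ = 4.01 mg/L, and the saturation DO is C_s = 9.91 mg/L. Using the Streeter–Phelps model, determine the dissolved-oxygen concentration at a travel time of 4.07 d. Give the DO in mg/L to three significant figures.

DO ≈ 4.41 mg/L

k_d L₀/(k_r−k_d) = 0.436×9.73/(0.271−0.436) = 4.242/-0.1650 = -25.71 mg/L.
e^(−k_d t) = e^(−0.436×4.070) = 0.1696; e^(−k_r t) = e^(−0.271×4.070) = 0.3319.
D = -25.71 × (0.1696 − 0.3319) + 4.01 × 0.3319 = 4.173 + 1.331 = 5.504 mg/L.
DO = C_s − D = 9.91 − 5.504 = 4.406 mg/L.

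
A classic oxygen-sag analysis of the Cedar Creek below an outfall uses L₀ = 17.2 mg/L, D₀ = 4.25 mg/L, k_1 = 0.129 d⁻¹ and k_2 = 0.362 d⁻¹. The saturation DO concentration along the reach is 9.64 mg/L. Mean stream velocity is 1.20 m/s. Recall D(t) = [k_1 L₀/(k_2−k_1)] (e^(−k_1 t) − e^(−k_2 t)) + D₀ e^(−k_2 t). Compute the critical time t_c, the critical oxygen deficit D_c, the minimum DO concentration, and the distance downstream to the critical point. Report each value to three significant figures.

With k_2/k_1 = 2.806 and 1 − D₀(k_2−k_1)/(k_1 L₀) = 0.5537,
t_c = ln(2.806 × 0.5537) / (0.362 − 0.129) = ln(1.554) / 0.2330 = 0.4407/0.2330 = 1.891 d.
L(t_c) = L₀ e^(−k_1 t_c) = 17.2 × 0.7835 = 13.48 mg/L, and at the critical point k_2 D_c = k_1 L, so D_c = (0.129/0.362) × 13.48 = 4.802 mg/L.
Minimum DO = C_s − D_c = 9.64 − 4.802 = 4.838 mg/L.
x_c = v t_c = 1.20 m/s × 1.891 d × 86400 s/d = 196100 m ≈ 196 km.

t_c ≈ 1.89 d; D_c ≈ 4.80 mg/L; min DO ≈ 4.84 mg/L; x_c ≈ 196 km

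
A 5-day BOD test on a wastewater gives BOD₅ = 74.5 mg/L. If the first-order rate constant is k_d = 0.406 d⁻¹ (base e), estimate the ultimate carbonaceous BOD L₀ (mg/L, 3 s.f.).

L₀ ≈ 85.8 mg/L

BOD₅ = L₀(1 − e^(−5k_d)) ⇒ L₀ = BOD₅ / (1 − e^(−5×0.406))
= 74.5 / (1 − 0.1313) = 74.5 / 0.8687 = 85.76 mg/L.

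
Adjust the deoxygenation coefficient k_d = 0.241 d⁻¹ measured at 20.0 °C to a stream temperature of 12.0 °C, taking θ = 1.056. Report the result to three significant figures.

k_d ≈ 0.156 d⁻¹

k_d(T₂) = k_d(T₁) · θ^(T₂−T₁) = 0.241 × 1.056^(12.0−20.0)
= 0.241 × 1.056^-8.00 = 0.241 × 0.6467 = 0.1558 d⁻¹.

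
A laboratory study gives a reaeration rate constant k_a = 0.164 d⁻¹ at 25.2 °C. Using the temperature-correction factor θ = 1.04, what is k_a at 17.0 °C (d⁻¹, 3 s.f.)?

k_a ≈ 0.119 d⁻¹

k_a(T₂) = k_a(T₁) · θ^(T₂−T₁) = 0.164 × 1.04^(17.0−25.2)
= 0.164 × 1.04^-8.20 = 0.164 × 0.7250 = 0.1189 d⁻¹.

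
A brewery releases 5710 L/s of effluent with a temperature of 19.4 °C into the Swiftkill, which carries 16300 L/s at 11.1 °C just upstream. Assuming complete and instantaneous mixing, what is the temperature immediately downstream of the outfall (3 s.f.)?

13.3 °C

Flow-weighted mixing: C = (Q_r C_r + Q_w C_w)/(Q_r + Q_w)
= (16300×11.1 + 5710×19.4)/(16300 + 5710) = 291700/22010 = 13.25 °C.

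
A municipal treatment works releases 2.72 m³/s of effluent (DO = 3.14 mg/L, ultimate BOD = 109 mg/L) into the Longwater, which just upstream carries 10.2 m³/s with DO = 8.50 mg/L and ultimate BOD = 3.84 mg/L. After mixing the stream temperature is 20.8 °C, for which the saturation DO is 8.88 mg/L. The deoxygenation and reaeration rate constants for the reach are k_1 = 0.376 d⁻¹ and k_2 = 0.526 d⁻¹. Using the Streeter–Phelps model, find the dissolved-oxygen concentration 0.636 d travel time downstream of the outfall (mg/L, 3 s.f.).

Mixed DO = (10.2×8.50 + 2.72×3.14)/(10.2+2.72) = 95.24/12.92 = 7.372 mg/L.
Mixed L₀ = (10.2×3.84 + 2.72×109)/(12.92) = 335.6/12.92 = 25.98 mg/L.
Initial deficit D₀ = C_s − DO₀ = 8.88 − 7.372 = 1.508 mg/L.
D(0.636) = [0.376×25.98/(0.526−0.376)](e^(−0.376×0.636) − e^(−0.526×0.636)) + 1.508 e^(−0.526×0.636)
= 65.12 × (0.7873 − 0.7157) + 1.508 × 0.7157 = 5.745 mg/L.
DO = 8.88 − 5.745 = 3.135 mg/L.

DO ≈ 3.14 mg/L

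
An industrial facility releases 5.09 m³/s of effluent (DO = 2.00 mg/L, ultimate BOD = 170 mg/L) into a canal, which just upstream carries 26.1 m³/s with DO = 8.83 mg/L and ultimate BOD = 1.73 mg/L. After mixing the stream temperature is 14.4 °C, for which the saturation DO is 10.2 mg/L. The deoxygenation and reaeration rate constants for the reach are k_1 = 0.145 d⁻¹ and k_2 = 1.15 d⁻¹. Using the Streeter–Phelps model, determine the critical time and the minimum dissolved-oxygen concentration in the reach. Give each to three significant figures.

Mixed DO = (26.1×8.83 + 5.09×2.00)/(26.1+5.09) = 240.6/31.19 = 7.715 mg/L.
Mixed L₀ = (26.1×1.73 + 5.09×170)/(31.19) = 910.5/31.19 = 29.19 mg/L.
Initial deficit D₀ = C_s − DO₀ = 10.2 − 7.715 = 2.485 mg/L.
t_c = (1/1.005) ln[(1.15/0.145)(1 − 2.485×1.005/(0.145×29.19))] = 0.9950 × ln(3.252) = 1.173 d.
D_c = (0.145/1.15) × 29.19 × e^(−0.145×1.173) = 0.1261 × 29.19 × 0.8435 = 3.105 mg/L.
Minimum DO = 10.2 − 3.105 = 7.095 mg/L.

t_c ≈ 1.17 d; minimum DO ≈ 7.10 mg/L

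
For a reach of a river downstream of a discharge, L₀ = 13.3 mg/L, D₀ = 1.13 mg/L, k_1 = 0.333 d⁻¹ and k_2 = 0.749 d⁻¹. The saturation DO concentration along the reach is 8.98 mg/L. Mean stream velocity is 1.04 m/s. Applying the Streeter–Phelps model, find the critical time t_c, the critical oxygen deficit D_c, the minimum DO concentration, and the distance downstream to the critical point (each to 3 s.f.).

With k_2/k_1 = 2.249 and 1 − D₀(k_2−k_1)/(k_1 L₀) = 0.8939,
t_c = ln(2.249 × 0.8939) / (0.749 − 0.333) = ln(2.011) / 0.4160 = 0.6984/0.4160 = 1.679 d.
D_c = (k_1/k_2) L₀ e^(−k_1 t_c) = (0.333/0.749) × 13.3 × e^(−0.333×1.679) = 0.4446 × 13.3 × 0.5718 = 3.381 mg/L.
Minimum DO = C_s − D_c = 8.98 − 3.381 = 5.599 mg/L.
x_c = v t_c = 1.04 m/s × 1.679 d × 86400 s/d = 150900 m ≈ 151 km.

t_c ≈ 1.68 d; D_c ≈ 3.38 mg/L; min DO ≈ 5.60 mg/L; x_c ≈ 151 km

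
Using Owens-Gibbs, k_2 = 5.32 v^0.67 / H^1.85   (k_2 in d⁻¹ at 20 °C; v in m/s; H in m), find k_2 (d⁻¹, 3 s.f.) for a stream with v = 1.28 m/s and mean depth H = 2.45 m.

k_2 ≈ 1.20 d⁻¹

k_2 = 5.32 × 1.28^0.67 / 2.45^1.85 = 5.32 × 1.180 / 5.248 = 1.196 d⁻¹.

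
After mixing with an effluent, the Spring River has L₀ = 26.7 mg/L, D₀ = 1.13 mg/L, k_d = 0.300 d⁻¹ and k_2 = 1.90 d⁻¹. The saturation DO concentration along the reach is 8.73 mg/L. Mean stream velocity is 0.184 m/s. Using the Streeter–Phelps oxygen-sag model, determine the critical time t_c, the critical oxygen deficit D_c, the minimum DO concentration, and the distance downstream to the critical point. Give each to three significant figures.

At the critical point dD/dt = 0, so k_d L₀ e^(−k_d t) = k_2 D. Substituting D(t) from the Streeter–Phelps equation and solving for t gives
t_c = ln[(k_2/k_d)(1 − D₀(k_2−k_d)/(k_d L₀))] / (k_2−k_d).
Here k_2−k_d = 1.600 d⁻¹ and 1 − D₀(k_2−k_d)/(k_d L₀) = 1 − 1.13×1.600/(0.300×26.7) = 0.7743, so
t_c = ln(6.333 × 0.7743) / 1.600 = 1.590 / 1.600 = 0.9938 d.
L(t_c) = L₀ e^(−k_d t_c) = 26.7 × 0.7422 = 19.82 mg/L, and at the critical point k_2 D_c = k_d L, so D_c = (0.300/1.90) × 19.82 = 3.129 mg/L.
Minimum DO = C_s − D_c = 8.73 − 3.129 = 5.601 mg/L.
x_c = v t_c = 0.184 m/s × 0.9938 d × 86400 s/d = 15800 m ≈ 15.8 km.

t_c ≈ 0.994 d; D_c ≈ 3.13 mg/L; min DO ≈ 5.60 mg/L; x_c ≈ 15.8 km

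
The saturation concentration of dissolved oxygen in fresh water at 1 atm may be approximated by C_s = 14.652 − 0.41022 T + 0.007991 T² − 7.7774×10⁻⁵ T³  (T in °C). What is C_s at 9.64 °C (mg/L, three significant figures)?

C_s = 14.652 − 0.41022×9.64 + 0.007991×9.64² − 7.7774×10⁻⁵×9.64³ = 11.37 mg/L.

C_s ≈ 11.4 mg/L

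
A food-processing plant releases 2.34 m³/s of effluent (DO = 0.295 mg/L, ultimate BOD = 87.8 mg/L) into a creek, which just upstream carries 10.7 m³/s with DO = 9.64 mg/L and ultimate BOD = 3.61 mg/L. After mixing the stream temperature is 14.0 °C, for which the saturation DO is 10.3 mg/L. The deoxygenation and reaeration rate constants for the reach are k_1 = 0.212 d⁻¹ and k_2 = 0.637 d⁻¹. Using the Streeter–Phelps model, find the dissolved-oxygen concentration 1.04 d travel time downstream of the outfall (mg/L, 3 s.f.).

Mixed DO = (10.7×9.64 + 2.34×0.295)/(10.7+2.34) = 103.8/13.04 = 7.963 mg/L.
Mixed L₀ = (10.7×3.61 + 2.34×87.8)/(13.04) = 244.1/13.04 = 18.72 mg/L.
Initial deficit D₀ = C_s − DO₀ = 10.3 − 7.963 = 2.337 mg/L.
D(1.04) = [0.212×18.72/(0.637−0.212)](e^(−0.212×1.04) − e^(−0.637×1.04)) + 2.337 e^(−0.637×1.04)
= 9.337 × (0.8021 − 0.5156) + 2.337 × 0.5156 = 3.880 mg/L.
DO = 10.3 − 3.880 = 6.420 mg/L.

DO ≈ 6.42 mg/L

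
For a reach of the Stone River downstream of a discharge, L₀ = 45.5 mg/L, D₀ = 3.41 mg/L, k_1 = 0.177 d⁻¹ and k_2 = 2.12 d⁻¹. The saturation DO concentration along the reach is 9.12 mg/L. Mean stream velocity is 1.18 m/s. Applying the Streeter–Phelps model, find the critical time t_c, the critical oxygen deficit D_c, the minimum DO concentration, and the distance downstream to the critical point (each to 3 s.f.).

t_c ≈ 0.388 d; D_c ≈ 3.55 mg/L; min DO ≈ 5.57 mg/L; x_c ≈ 39.5 km

With k_2/k_1 = 11.98 and 1 − D₀(k_2−k_1)/(k_1 L₀) = 0.1773,
t_c = ln(11.98 × 0.1773) / (2.12 − 0.177) = ln(2.124) / 1.943 = 0.7531/1.943 = 0.3876 d.
D_c = (k_1/k_2) L₀ e^(−k_1 t_c) = (0.177/2.12) × 45.5 × e^(−0.177×0.3876) = 0.08349 × 45.5 × 0.9337 = 3.547 mg/L.
Minimum DO = C_s − D_c = 9.12 − 3.547 = 5.573 mg/L.
x_c = v t_c = 1.18 m/s × 0.3876 d × 86400 s/d = 39520 m ≈ 39.5 km.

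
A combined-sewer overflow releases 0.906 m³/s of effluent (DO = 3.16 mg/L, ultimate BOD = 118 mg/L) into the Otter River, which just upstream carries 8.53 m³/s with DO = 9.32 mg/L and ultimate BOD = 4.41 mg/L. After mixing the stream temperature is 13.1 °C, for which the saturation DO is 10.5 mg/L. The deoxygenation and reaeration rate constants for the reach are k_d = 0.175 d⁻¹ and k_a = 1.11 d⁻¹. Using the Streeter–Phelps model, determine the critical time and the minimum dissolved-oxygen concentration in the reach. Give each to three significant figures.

Mixed DO = (8.53×9.32 + 0.906×3.16)/(8.53+0.906) = 82.36/9.436 = 8.729 mg/L.
Mixed L₀ = (8.53×4.41 + 0.906×118)/(9.436) = 144.5/9.436 = 15.32 mg/L.
Initial deficit D₀ = C_s − DO₀ = 10.5 − 8.729 = 1.771 mg/L.
t_c = (1/0.9350) ln[(1.11/0.175)(1 − 1.771×0.9350/(0.175×15.32))] = 1.070 × ln(2.423) = 0.9467 d.
D_c = (0.175/1.11) × 15.32 × e^(−0.175×0.9467) = 0.1577 × 15.32 × 0.8473 = 2.046 mg/L.
Minimum DO = 10.5 − 2.046 = 8.454 mg/L.

t_c ≈ 0.947 d; minimum DO ≈ 8.45 mg/L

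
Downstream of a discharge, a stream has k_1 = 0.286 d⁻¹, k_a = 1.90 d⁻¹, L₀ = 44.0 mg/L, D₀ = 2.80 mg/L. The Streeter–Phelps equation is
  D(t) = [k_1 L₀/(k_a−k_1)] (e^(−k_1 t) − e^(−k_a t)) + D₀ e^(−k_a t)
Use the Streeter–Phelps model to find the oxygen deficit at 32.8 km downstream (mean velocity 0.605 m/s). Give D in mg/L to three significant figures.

D ≈ 5.00 mg/L

Travel time t = x/v = 32.8 km / (0.605 m/s) = 32800 m / 0.605 m/s = 54210 s = 0.6275 d.
k_1 L₀/(k_a−k_1) = 0.286×44.0/(1.90−0.286) = 12.58/1.614 = 7.797 mg/L.
e^(−k_1 t) = e^(−0.286×0.6275) = 0.8357; e^(−k_a t) = e^(−1.90×0.6275) = 0.3035.
D = 7.797 × (0.8357 − 0.3035) + 2.80 × 0.3035 = 4.149 + 0.8499 = 4.999 mg/L.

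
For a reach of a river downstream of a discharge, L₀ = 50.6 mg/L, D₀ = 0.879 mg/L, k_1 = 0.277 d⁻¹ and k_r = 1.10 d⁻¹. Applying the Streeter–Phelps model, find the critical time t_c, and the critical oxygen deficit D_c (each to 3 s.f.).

t_c ≈ 1.61 d; D_c ≈ 8.15 mg/L

t_c = [1/(k_r−k_1)] ln[(k_r/k_1)(1 − D₀(k_r−k_1)/(k_1 L₀))]
= [1/(1.10−0.277)] ln[(1.10/0.277)(1 − 0.879×0.8230/(0.277×50.6))]
= (1/0.8230) ln[3.971 × 0.9484] = 1.215 × ln(3.766) = 1.215 × 1.326 = 1.611 d.
L(t_c) = L₀ e^(−k_1 t_c) = 50.6 × 0.6400 = 32.38 mg/L, and at the critical point k_r D_c = k_1 L, so D_c = (0.277/1.10) × 32.38 = 8.155 mg/L.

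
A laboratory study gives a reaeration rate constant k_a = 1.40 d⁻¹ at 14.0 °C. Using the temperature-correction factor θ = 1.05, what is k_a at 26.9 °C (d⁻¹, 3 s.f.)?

k_a ≈ 2.63 d⁻¹

k_a(T₂) = k_a(T₁) · θ^(T₂−T₁) = 1.40 × 1.05^(26.9−14.0)
= 1.40 × 1.05^12.9 = 1.40 × 1.876 = 2.627 d⁻¹.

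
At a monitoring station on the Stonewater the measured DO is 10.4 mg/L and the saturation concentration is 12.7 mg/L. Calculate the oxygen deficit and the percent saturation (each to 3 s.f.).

D = C_s − C = 12.7 − 10.4 = 2.30 mg/L.
% saturation = 10.4/12.7 × 100 = 81.9 %.

D ≈ 2.30 mg/L; 81.9 % saturation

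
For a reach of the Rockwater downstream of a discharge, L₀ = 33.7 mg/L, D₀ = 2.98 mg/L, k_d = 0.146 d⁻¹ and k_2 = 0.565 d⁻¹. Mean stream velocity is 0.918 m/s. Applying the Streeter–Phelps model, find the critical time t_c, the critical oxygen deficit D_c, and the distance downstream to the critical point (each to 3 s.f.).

At the critical point dD/dt = 0, so k_d L₀ e^(−k_d t) = k_2 D. Substituting D(t) from the Streeter–Phelps equation and solving for t gives
t_c = ln[(k_2/k_d)(1 − D₀(k_2−k_d)/(k_d L₀))] / (k_2−k_d).
Here k_2−k_d = 0.4190 d⁻¹ and 1 − D₀(k_2−k_d)/(k_d L₀) = 1 − 2.98×0.4190/(0.146×33.7) = 0.7462, so
t_c = ln(3.870 × 0.7462) / 0.4190 = 1.060 / 0.4190 = 2.531 d.
D_c = (k_d/k_2) L₀ e^(−k_d t_c) = (0.146/0.565) × 33.7 × e^(−0.146×2.531) = 0.2584 × 33.7 × 0.6911 = 6.018 mg/L.
x_c = v t_c = 0.918 m/s × 2.531 d × 86400 s/d = 200700 m ≈ 201 km.

t_c ≈ 2.53 d; D_c ≈ 6.02 mg/L; x_c ≈ 201 km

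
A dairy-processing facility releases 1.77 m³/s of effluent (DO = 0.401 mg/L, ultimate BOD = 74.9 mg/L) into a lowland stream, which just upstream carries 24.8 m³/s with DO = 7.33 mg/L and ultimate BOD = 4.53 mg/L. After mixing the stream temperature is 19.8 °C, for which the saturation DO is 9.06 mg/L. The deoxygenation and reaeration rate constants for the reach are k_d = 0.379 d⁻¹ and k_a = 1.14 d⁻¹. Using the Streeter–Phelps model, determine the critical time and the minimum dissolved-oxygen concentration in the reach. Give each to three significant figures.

t_c ≈ 0.594 d; minimum DO ≈ 6.61 mg/L

Mixed DO = (24.8×7.33 + 1.77×0.401)/(24.8+1.77) = 182.5/26.57 = 6.868 mg/L.
Mixed L₀ = (24.8×4.53 + 1.77×74.9)/(26.57) = 244.9/26.57 = 9.218 mg/L.
Initial deficit D₀ = C_s − DO₀ = 9.06 − 6.868 = 2.192 mg/L.
t_c = (1/0.7610) ln[(1.14/0.379)(1 − 2.192×0.7610/(0.379×9.218))] = 1.314 × ln(1.572) = 0.5944 d.
D_c = (0.379/1.14) × 9.218 × e^(−0.379×0.5944) = 0.3325 × 9.218 × 0.7983 = 2.446 mg/L.
Minimum DO = 9.06 − 2.446 = 6.614 mg/L.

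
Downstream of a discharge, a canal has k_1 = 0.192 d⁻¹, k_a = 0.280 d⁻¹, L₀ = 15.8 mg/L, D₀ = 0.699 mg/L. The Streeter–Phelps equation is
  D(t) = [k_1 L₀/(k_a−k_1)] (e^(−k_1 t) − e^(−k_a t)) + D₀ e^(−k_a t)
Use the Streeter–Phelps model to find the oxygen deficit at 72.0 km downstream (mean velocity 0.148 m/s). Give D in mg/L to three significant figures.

D ≈ 4.71 mg/L

Travel time t = x/v = 72.0 km / (0.148 m/s) = 72000 m / 0.148 m/s = 486500 s = 5.631 d.
k_1 L₀/(k_a−k_1) = 0.192×15.8/(0.280−0.192) = 3.034/0.08800 = 34.47 mg/L.
e^(−k_1 t) = e^(−0.192×5.631) = 0.3392; e^(−k_a t) = e^(−0.280×5.631) = 0.2067.
D = 34.47 × (0.3392 − 0.2067) + 0.699 × 0.2067 = 4.569 + 0.1445 = 4.714 mg/L.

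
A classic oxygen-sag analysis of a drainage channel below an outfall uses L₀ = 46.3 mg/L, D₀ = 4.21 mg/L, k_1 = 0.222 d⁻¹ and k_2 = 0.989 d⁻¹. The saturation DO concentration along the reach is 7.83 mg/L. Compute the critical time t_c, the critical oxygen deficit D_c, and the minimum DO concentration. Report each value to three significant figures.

t_c = [1/(k_2−k_1)] ln[(k_2/k_1)(1 − D₀(k_2−k_1)/(k_1 L₀))]
= [1/(0.989−0.222)] ln[(0.989/0.222)(1 − 4.21×0.7670/(0.222×46.3))]
= (1/0.7670) ln[4.455 × 0.6858] = 1.304 × ln(3.055) = 1.304 × 1.117 = 1.456 d.
L(t_c) = L₀ e^(−k_1 t_c) = 46.3 × 0.7238 = 33.51 mg/L, and at the critical point k_2 D_c = k_1 L, so D_c = (0.222/0.989) × 33.51 = 7.522 mg/L.
Minimum DO = C_s − D_c = 7.83 − 7.522 = 0.3079 mg/L.

t_c ≈ 1.46 d; D_c ≈ 7.52 mg/L; min DO ≈ 0.308 mg/L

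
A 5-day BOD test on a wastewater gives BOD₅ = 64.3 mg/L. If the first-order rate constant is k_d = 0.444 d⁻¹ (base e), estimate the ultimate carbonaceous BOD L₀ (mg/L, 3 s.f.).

L₀ ≈ 72.1 mg/L

BOD₅ = L₀(1 − e^(−5k_d)) ⇒ L₀ = BOD₅ / (1 − e^(−5×0.444))
= 64.3 / (1 − 0.1086) = 64.3 / 0.8914 = 72.13 mg/L.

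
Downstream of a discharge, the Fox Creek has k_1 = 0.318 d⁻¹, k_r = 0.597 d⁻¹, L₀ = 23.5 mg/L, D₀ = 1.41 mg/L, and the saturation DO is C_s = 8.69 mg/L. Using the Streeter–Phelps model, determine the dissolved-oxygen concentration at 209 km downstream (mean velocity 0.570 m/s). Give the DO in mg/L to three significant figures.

DO ≈ 3.76 mg/L

Travel time t = x/v = 209 km / (0.570 m/s) = 209000 m / 0.570 m/s = 366700 s = 4.244 d.
k_1 L₀/(k_r−k_1) = 0.318×23.5/(0.597−0.318) = 7.473/0.2790 = 26.78 mg/L.
e^(−k_1 t) = e^(−0.318×4.244) = 0.2594; e^(−k_r t) = e^(−0.597×4.244) = 0.07938.
D = 26.78 × (0.2594 − 0.07938) + 1.41 × 0.07938 = 4.821 + 0.1119 = 4.933 mg/L.
DO = C_s − D = 8.69 − 4.933 = 3.757 mg/L.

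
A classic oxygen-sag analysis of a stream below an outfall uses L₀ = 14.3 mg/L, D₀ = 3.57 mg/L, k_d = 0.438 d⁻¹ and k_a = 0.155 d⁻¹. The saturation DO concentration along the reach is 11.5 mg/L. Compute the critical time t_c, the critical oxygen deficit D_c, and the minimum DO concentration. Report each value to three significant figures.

With k_a/k_d = 0.3539 and 1 − D₀(k_a−k_d)/(k_d L₀) = 1.161,
t_c = ln(0.3539 × 1.161) / (0.155 − 0.438) = ln(0.4110) / -0.2830 = -0.8893/-0.2830 = 3.142 d.
D_c = (k_d/k_a) L₀ e^(−k_d t_c) = (0.438/0.155) × 14.3 × e^(−0.438×3.142) = 2.826 × 14.3 × 0.2525 = 10.20 mg/L.
Minimum DO = C_s − D_c = 11.5 − 10.20 = 1.296 mg/L.

t_c ≈ 3.14 d; D_c ≈ 10.2 mg/L; min DO ≈ 1.30 mg/L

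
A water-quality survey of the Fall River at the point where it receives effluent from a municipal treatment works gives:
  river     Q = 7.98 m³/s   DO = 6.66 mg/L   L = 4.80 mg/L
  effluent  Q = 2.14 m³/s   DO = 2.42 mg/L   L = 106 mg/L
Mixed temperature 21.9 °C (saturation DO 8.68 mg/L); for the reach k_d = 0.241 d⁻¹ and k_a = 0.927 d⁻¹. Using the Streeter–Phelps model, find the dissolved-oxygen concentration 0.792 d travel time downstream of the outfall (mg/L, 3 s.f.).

Mixed DO = (7.98×6.66 + 2.14×2.42)/(7.98+2.14) = 58.33/10.12 = 5.763 mg/L.
Mixed L₀ = (7.98×4.80 + 2.14×106)/(10.12) = 265.1/10.12 = 26.20 mg/L.
Initial deficit D₀ = C_s − DO₀ = 8.68 − 5.763 = 2.917 mg/L.
D(0.792) = [0.241×26.20/(0.927−0.241)](e^(−0.241×0.792) − e^(−0.927×0.792)) + 2.917 e^(−0.927×0.792)
= 9.204 × (0.8262 − 0.4799) + 2.917 × 0.4799 = 4.588 mg/L.
DO = 8.68 − 4.588 = 4.092 mg/L.

DO ≈ 4.09 mg/L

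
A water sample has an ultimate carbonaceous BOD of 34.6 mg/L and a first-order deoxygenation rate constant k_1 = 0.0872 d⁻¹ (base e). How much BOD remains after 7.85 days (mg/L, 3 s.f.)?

L ≈ 17.4 mg/L

L_t = L₀ e^(−k_1 t) = 34.6 × e^(−0.0872×7.85) = 34.6 × 0.5043 = 17.45 mg/L.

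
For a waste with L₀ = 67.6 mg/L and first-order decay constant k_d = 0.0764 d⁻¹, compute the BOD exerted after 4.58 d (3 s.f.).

y ≈ 20.0 mg/L

y_t = L₀(1 − e^(−k_d t)) = 67.6 × (1 − e^(−0.0764×4.58))
= 67.6 × (1 − 0.7048) = 67.6 × 0.2952 = 19.96 mg/L.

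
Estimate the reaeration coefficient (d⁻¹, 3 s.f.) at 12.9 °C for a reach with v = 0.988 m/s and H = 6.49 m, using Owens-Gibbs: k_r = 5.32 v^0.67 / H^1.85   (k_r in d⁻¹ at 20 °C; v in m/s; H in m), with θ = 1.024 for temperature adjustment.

k_r(20) = 5.32 × 0.988^0.67 / 6.49^1.85 = 5.32 × 0.9919 / 31.82 = 0.1659 d⁻¹.
k_r(12.9) = 0.1659 × 1.024^(12.9−20) = 0.1659 × 0.8450 = 0.1402 d⁻¹.

k_r ≈ 0.140 d⁻¹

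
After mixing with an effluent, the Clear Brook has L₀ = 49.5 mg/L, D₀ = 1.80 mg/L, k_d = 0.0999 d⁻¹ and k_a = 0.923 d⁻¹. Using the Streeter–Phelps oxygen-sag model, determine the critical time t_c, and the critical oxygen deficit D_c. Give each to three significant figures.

t_c ≈ 2.27 d; D_c ≈ 4.27 mg/L

t_c = [1/(k_a−k_d)] ln[(k_a/k_d)(1 − D₀(k_a−k_d)/(k_d L₀))]
= [1/(0.923−0.0999)] ln[(0.923/0.0999)(1 − 1.80×0.8231/(0.0999×49.5))]
= (1/0.8231) ln[9.239 × 0.7004] = 1.215 × ln(6.471) = 1.215 × 1.867 = 2.269 d.
D_c = (k_d/k_a) L₀ e^(−k_d t_c) = (0.0999/0.923) × 49.5 × e^(−0.0999×2.269) = 0.1082 × 49.5 × 0.7972 = 4.271 mg/L.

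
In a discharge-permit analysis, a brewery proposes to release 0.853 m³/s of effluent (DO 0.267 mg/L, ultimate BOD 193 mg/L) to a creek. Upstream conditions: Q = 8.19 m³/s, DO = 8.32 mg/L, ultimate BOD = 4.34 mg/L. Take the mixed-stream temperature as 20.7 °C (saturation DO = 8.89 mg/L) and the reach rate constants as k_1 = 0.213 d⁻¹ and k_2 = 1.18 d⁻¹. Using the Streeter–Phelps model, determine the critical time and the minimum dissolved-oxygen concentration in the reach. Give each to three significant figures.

t_c ≈ 1.44 d; minimum DO ≈ 5.95 mg/L

Mixed DO = (8.19×8.32 + 0.853×0.267)/(8.19+0.853) = 68.37/9.043 = 7.560 mg/L.
Mixed L₀ = (8.19×4.34 + 0.853×193)/(9.043) = 200.2/9.043 = 22.14 mg/L.
Initial deficit D₀ = C_s − DO₀ = 8.89 − 7.560 = 1.330 mg/L.
t_c = (1/0.9670) ln[(1.18/0.213)(1 − 1.330×0.9670/(0.213×22.14))] = 1.034 × ln(4.029) = 1.441 d.
D_c = (0.213/1.18) × 22.14 × e^(−0.213×1.441) = 0.1805 × 22.14 × 0.7357 = 2.940 mg/L.
Minimum DO = 8.89 − 2.940 = 5.950 mg/L.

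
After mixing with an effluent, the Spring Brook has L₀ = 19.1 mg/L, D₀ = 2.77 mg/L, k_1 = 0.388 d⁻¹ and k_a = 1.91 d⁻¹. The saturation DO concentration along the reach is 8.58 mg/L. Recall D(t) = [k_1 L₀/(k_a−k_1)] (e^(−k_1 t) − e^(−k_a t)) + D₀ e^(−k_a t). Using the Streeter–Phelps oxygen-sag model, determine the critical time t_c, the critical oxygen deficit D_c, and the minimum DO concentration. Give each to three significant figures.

With k_a/k_1 = 4.923 and 1 − D₀(k_a−k_1)/(k_1 L₀) = 0.4311,
t_c = ln(4.923 × 0.4311) / (1.91 − 0.388) = ln(2.122) / 1.522 = 0.7525/1.522 = 0.4944 d.
D_c = (k_1/k_a) L₀ e^(−k_1 t_c) = (0.388/1.91) × 19.1 × e^(−0.388×0.4944) = 0.2031 × 19.1 × 0.8255 = 3.203 mg/L.
Minimum DO = C_s − D_c = 8.58 − 3.203 = 5.377 mg/L.

t_c ≈ 0.494 d; D_c ≈ 3.20 mg/L; min DO ≈ 5.38 mg/L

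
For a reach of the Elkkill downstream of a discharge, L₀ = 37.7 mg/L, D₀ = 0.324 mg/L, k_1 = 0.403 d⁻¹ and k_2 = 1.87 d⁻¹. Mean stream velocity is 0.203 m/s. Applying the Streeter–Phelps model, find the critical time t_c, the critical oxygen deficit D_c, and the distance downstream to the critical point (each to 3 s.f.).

At the critical point dD/dt = 0, so k_1 L₀ e^(−k_1 t) = k_2 D. Substituting D(t) from the Streeter–Phelps equation and solving for t gives
t_c = ln[(k_2/k_1)(1 − D₀(k_2−k_1)/(k_1 L₀))] / (k_2−k_1).
Here k_2−k_1 = 1.467 d⁻¹ and 1 − D₀(k_2−k_1)/(k_1 L₀) = 1 − 0.324×1.467/(0.403×37.7) = 0.9687, so
t_c = ln(4.640 × 0.9687) / 1.467 = 1.503 / 1.467 = 1.025 d.
L(t_c) = L₀ e^(−k_1 t_c) = 37.7 × 0.6617 = 24.95 mg/L, and at the critical point k_2 D_c = k_1 L, so D_c = (0.403/1.87) × 24.95 = 5.376 mg/L.
x_c = v t_c = 0.203 m/s × 1.025 d × 86400 s/d = 17970 m ≈ 18.0 km.

t_c ≈ 1.02 d; D_c ≈ 5.38 mg/L; x_c ≈ 18.0 km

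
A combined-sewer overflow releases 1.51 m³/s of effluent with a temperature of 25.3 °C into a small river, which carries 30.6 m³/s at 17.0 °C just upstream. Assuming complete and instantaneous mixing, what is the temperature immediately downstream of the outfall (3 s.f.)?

17.4 °C

Flow-weighted mixing: C = (Q_r C_r + Q_w C_w)/(Q_r + Q_w)
= (30.6×17.0 + 1.51×25.3)/(30.6 + 1.51) = 558.4/32.11 = 17.39 °C.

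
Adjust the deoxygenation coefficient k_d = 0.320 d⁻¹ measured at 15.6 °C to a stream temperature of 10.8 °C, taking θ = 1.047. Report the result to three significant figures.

k_d ≈ 0.257 d⁻¹

k_d(T₂) = k_d(T₁) · θ^(T₂−T₁) = 0.320 × 1.047^(10.8−15.6)
= 0.320 × 1.047^-4.80 = 0.320 × 0.8022 = 0.2567 d⁻¹.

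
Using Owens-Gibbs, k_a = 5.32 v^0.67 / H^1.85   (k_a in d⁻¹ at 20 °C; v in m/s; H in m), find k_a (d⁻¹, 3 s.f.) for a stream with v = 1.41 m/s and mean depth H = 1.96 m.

k_a ≈ 1.93 d⁻¹

k_a = 5.32 × 1.41^0.67 / 1.96^1.85 = 5.32 × 1.259 / 3.473 = 1.928 d⁻¹.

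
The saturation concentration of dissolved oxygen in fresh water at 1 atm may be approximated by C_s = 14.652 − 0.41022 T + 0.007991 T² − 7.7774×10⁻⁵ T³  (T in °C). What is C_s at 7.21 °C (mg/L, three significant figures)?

C_s = 14.652 − 0.41022×7.21 + 0.007991×7.21² − 7.7774×10⁻⁵×7.21³ = 12.08 mg/L.

C_s ≈ 12.1 mg/L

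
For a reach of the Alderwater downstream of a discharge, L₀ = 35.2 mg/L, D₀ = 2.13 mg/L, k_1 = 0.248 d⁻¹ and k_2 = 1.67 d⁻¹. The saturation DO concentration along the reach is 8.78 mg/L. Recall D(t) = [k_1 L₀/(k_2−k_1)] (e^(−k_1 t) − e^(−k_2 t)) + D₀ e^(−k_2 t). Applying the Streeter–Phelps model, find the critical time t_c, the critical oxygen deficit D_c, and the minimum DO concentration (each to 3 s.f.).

t_c ≈ 1.04 d; D_c ≈ 4.04 mg/L; min DO ≈ 4.74 mg/L

t_c = [1/(k_2−k_1)] ln[(k_2/k_1)(1 − D₀(k_2−k_1)/(k_1 L₀))]
= [1/(1.67−0.248)] ln[(1.67/0.248)(1 − 2.13×1.422/(0.248×35.2))]
= (1/1.422) ln[6.734 × 0.6530] = 0.7032 × ln(4.397) = 0.7032 × 1.481 = 1.042 d.
L(t_c) = L₀ e^(−k_1 t_c) = 35.2 × 0.7724 = 27.19 mg/L, and at the critical point k_2 D_c = k_1 L, so D_c = (0.248/1.67) × 27.19 = 4.037 mg/L.
Minimum DO = C_s − D_c = 8.78 − 4.037 = 4.743 mg/L.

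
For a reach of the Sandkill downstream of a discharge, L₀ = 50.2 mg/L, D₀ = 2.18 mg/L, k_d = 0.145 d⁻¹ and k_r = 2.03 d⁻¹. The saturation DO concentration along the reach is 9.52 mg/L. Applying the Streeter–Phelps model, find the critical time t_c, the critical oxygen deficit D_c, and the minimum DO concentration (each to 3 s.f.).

t_c = [1/(k_r−k_d)] ln[(k_r/k_d)(1 − D₀(k_r−k_d)/(k_d L₀))]
= [1/(2.03−0.145)] ln[(2.03/0.145)(1 − 2.18×1.885/(0.145×50.2))]
= (1/1.885) ln[14.00 × 0.4355] = 0.5305 × ln(6.096) = 0.5305 × 1.808 = 0.9590 d.
D_c = (k_d/k_r) L₀ e^(−k_d t_c) = (0.145/2.03) × 50.2 × e^(−0.145×0.9590) = 0.07143 × 50.2 × 0.8702 = 3.120 mg/L.
Minimum DO = C_s − D_c = 9.52 − 3.120 = 6.400 mg/L.

t_c ≈ 0.959 d; D_c ≈ 3.12 mg/L; min DO ≈ 6.40 mg/L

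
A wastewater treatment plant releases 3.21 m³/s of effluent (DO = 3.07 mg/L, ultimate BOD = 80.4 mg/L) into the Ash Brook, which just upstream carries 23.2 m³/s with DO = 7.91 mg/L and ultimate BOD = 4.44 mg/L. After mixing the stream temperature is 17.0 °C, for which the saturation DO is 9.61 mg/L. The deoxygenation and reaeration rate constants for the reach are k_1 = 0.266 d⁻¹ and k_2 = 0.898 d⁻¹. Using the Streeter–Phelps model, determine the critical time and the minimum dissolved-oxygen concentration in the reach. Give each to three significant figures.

Mixed DO = (23.2×7.91 + 3.21×3.07)/(23.2+3.21) = 193.4/26.41 = 7.322 mg/L.
Mixed L₀ = (23.2×4.44 + 3.21×80.4)/(26.41) = 361.1/26.41 = 13.67 mg/L.
Initial deficit D₀ = C_s − DO₀ = 9.61 − 7.322 = 2.288 mg/L.
t_c = (1/0.6320) ln[(0.898/0.266)(1 − 2.288×0.6320/(0.266×13.67))] = 1.582 × ln(2.034) = 1.123 d.
D_c = (0.266/0.898) × 13.67 × e^(−0.266×1.123) = 0.2962 × 13.67 × 0.7418 = 3.004 mg/L.
Minimum DO = 9.61 − 3.004 = 6.606 mg/L.

t_c ≈ 1.12 d; minimum DO ≈ 6.61 mg/L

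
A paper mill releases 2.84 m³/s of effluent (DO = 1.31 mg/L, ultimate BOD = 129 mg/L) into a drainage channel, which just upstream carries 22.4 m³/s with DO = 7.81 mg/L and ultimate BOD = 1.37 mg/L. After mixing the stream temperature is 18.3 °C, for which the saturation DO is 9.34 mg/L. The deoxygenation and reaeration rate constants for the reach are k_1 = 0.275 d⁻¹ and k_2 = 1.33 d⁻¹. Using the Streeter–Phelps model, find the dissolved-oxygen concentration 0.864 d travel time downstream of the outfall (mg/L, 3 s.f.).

Mixed DO = (22.4×7.81 + 2.84×1.31)/(22.4+2.84) = 178.7/25.24 = 7.079 mg/L.
Mixed L₀ = (22.4×1.37 + 2.84×129)/(25.24) = 397.0/25.24 = 15.73 mg/L.
Initial deficit D₀ = C_s − DO₀ = 9.34 − 7.079 = 2.261 mg/L.
D(0.864) = [0.275×15.73/(1.33−0.275)](e^(−0.275×0.864) − e^(−1.33×0.864)) + 2.261 e^(−1.33×0.864)
= 4.100 × (0.7885 − 0.3169) + 2.261 × 0.3169 = 2.650 mg/L.
DO = 9.34 − 2.650 = 6.690 mg/L.

DO ≈ 6.69 mg/L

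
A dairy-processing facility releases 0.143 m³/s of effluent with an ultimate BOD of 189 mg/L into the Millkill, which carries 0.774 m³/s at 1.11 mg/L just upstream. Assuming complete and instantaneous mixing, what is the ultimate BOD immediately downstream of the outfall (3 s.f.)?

Flow-weighted mixing: C = (Q_r C_r + Q_w C_w)/(Q_r + Q_w)
= (0.774×1.11 + 0.143×189)/(0.774 + 0.143) = 27.89/0.9170 = 30.41 mg/L.

30.4 mg/L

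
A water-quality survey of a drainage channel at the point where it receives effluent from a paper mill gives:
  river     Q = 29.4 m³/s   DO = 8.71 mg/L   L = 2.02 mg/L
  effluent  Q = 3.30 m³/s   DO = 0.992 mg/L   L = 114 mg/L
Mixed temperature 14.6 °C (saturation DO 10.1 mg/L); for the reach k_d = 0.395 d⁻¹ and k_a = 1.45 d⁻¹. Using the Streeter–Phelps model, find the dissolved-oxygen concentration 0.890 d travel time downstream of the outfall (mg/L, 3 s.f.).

DO ≈ 7.37 mg/L

Mixed DO = (29.4×8.71 + 3.30×0.992)/(29.4+3.30) = 259.3/32.70 = 7.931 mg/L.
Mixed L₀ = (29.4×2.02 + 3.30×114)/(32.70) = 435.6/32.70 = 13.32 mg/L.
Initial deficit D₀ = C_s − DO₀ = 10.1 − 7.931 = 2.169 mg/L.
D(0.890) = [0.395×13.32/(1.45−0.395)](e^(−0.395×0.890) − e^(−1.45×0.890)) + 2.169 e^(−1.45×0.890)
= 4.987 × (0.7036 − 0.2751) + 2.169 × 0.2751 = 2.734 mg/L.
DO = 10.1 − 2.734 = 7.366 mg/L.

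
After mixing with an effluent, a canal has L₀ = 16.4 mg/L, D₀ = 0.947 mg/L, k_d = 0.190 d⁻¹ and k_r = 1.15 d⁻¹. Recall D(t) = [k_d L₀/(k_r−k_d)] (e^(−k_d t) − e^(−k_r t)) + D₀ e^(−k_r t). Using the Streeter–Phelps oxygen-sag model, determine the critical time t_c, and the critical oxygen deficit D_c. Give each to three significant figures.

t_c = [1/(k_r−k_d)] ln[(k_r/k_d)(1 − D₀(k_r−k_d)/(k_d L₀))]
= [1/(1.15−0.190)] ln[(1.15/0.190)(1 − 0.947×0.9600/(0.190×16.4))]
= (1/0.9600) ln[6.053 × 0.7082] = 1.042 × ln(4.287) = 1.042 × 1.456 = 1.516 d.
D_c = (k_d/k_r) L₀ e^(−k_d t_c) = (0.190/1.15) × 16.4 × e^(−0.190×1.516) = 0.1652 × 16.4 × 0.7497 = 2.031 mg/L.

t_c ≈ 1.52 d; D_c ≈ 2.03 mg/L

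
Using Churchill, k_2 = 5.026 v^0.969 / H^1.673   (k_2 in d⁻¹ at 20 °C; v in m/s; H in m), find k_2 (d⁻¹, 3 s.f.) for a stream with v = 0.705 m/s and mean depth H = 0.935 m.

k_2 = 5.026 × 0.705^0.969 / 0.935^1.673 = 5.026 × 0.7127 / 0.8937 = 4.008 d⁻¹.

k_2 ≈ 4.01 d⁻¹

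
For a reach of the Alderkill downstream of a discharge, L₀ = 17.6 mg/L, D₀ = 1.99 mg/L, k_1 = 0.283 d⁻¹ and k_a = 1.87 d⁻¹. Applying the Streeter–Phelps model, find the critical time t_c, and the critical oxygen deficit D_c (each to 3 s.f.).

With k_a/k_1 = 6.608 and 1 − D₀(k_a−k_1)/(k_1 L₀) = 0.3659,
t_c = ln(6.608 × 0.3659) / (1.87 − 0.283) = ln(2.418) / 1.587 = 0.8830/1.587 = 0.5564 d.
D_c = (k_1/k_a) L₀ e^(−k_1 t_c) = (0.283/1.87) × 17.6 × e^(−0.283×0.5564) = 0.1513 × 17.6 × 0.8543 = 2.275 mg/L.

t_c ≈ 0.556 d; D_c ≈ 2.28 mg/L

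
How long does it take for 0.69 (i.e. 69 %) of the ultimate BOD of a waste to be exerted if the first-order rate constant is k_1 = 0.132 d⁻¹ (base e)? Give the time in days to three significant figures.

y/L₀ = 1 − e^(−k_1 t) = 0.69 ⇒ e^(−k_1 t) = 0.310
t = −ln(0.310) / 0.132 = 1.171 / 0.132 = 8.873 d.

t ≈ 8.87 d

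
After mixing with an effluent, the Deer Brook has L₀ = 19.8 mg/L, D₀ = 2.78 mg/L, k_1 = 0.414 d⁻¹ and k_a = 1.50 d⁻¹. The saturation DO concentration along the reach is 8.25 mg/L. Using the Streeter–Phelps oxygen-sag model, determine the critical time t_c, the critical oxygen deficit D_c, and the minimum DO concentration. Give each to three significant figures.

t_c ≈ 0.762 d; D_c ≈ 3.99 mg/L; min DO ≈ 4.26 mg/L

With k_a/k_1 = 3.623 and 1 − D₀(k_a−k_1)/(k_1 L₀) = 0.6317,
t_c = ln(3.623 × 0.6317) / (1.50 − 0.414) = ln(2.289) / 1.086 = 0.8280/1.086 = 0.7624 d.
D_c = (k_1/k_a) L₀ e^(−k_1 t_c) = (0.414/1.50) × 19.8 × e^(−0.414×0.7624) = 0.2760 × 19.8 × 0.7293 = 3.986 mg/L.
Minimum DO = C_s − D_c = 8.25 − 3.986 = 4.264 mg/L.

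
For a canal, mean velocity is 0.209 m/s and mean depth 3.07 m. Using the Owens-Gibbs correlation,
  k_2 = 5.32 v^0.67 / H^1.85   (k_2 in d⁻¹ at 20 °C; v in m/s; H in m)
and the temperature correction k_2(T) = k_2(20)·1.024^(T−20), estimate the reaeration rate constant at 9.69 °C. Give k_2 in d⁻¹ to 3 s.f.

k_2(20) = 5.32 × 0.209^0.67 / 3.07^1.85 = 5.32 × 0.3503 / 7.965 = 0.2340 d⁻¹.
k_2(9.69) = 0.2340 × 1.024^(9.69−20) = 0.2340 × 0.7831 = 0.1832 d⁻¹.

k_2 ≈ 0.183 d⁻¹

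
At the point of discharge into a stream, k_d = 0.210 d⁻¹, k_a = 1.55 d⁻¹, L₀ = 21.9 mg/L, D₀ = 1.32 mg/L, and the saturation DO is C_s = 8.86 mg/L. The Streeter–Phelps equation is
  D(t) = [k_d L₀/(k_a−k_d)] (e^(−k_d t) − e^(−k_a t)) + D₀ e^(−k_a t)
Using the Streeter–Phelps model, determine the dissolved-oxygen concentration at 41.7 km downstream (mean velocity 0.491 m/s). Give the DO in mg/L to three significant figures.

DO ≈ 6.53 mg/L

Travel time t = x/v = 41.7 km / (0.491 m/s) = 41700 m / 0.491 m/s = 84930 s = 0.9830 d.
k_d L₀/(k_a−k_d) = 0.210×21.9/(1.55−0.210) = 4.599/1.340 = 3.432 mg/L.
e^(−k_d t) = e^(−0.210×0.9830) = 0.8135; e^(−k_a t) = e^(−1.55×0.9830) = 0.2179.
D = 3.432 × (0.8135 − 0.2179) + 1.32 × 0.2179 = 2.044 + 0.2877 = 2.332 mg/L.
DO = C_s − D = 8.86 − 2.332 = 6.528 mg/L.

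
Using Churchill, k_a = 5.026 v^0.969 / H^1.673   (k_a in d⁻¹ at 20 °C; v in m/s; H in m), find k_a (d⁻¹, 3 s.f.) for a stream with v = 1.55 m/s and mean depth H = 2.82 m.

k_a = 5.026 × 1.55^0.969 / 2.82^1.673 = 5.026 × 1.529 / 5.666 = 1.356 d⁻¹.

k_a ≈ 1.36 d⁻¹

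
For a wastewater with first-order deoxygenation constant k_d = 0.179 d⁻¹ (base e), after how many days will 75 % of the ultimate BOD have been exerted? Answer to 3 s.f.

t ≈ 7.74 d

y/L₀ = 1 − e^(−k_d t) = 0.75 ⇒ e^(−k_d t) = 0.250
t = −ln(0.250) / 0.179 = 1.386 / 0.179 = 7.745 d.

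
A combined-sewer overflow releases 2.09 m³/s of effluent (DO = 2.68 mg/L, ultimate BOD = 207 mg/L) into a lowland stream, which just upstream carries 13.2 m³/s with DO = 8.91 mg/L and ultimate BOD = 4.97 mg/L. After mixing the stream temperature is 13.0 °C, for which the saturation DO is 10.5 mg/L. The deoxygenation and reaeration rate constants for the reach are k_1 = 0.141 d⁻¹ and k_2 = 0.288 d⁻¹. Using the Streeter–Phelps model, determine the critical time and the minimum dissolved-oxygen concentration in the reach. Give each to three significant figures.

t_c ≈ 4.31 d; minimum DO ≈ 1.81 mg/L

Mixed DO = (13.2×8.91 + 2.09×2.68)/(13.2+2.09) = 123.2/15.29 = 8.058 mg/L.
Mixed L₀ = (13.2×4.97 + 2.09×207)/(15.29) = 498.2/15.29 = 32.59 mg/L.
Initial deficit D₀ = C_s − DO₀ = 10.5 − 8.058 = 2.442 mg/L.
t_c = (1/0.1470) ln[(0.288/0.141)(1 − 2.442×0.1470/(0.141×32.59))] = 6.803 × ln(1.883) = 4.305 d.
D_c = (0.141/0.288) × 32.59 × e^(−0.141×4.305) = 0.4896 × 32.59 × 0.5450 = 8.694 mg/L.
Minimum DO = 10.5 − 8.694 = 1.806 mg/L.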